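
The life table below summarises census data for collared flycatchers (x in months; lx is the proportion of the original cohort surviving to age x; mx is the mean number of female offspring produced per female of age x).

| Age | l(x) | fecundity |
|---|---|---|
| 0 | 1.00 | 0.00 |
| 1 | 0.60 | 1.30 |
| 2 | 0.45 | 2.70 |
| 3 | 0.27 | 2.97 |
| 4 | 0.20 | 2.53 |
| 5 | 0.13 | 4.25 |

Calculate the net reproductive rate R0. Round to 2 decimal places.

3.86

lx·mx by age: 0, 0.78, 1.215, 0.8019, 0.506, 0.5525
R0 = Σ lx·mx = 3.8554 → 3.86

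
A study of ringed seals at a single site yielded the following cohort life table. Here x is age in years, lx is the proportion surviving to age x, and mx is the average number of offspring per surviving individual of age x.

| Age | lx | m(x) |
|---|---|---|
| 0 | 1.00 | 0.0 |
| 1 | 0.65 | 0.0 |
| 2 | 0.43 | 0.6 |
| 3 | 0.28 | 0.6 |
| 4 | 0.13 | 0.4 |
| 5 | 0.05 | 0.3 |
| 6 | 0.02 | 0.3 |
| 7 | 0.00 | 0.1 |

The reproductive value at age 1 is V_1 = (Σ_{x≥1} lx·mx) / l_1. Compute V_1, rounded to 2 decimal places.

lx·mx for x ≥ 1: 0, 0.258, 0.168, 0.052, 0.015, 0.006, 0 → sum = 0.499
V_1 = 0.499 / l_1 = 0.499 / 0.65 = 0.767692… → 0.77

0.77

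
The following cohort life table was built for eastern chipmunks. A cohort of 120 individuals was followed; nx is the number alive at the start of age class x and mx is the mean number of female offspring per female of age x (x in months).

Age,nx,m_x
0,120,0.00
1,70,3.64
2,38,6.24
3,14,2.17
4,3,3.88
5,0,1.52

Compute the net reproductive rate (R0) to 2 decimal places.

lx = nx/n0 = nx/120: 1, 0.58333…, 0.31667…, 0.11667…, 0.025, 0
lx·mx by age: 0, 2.123333…, 1.976…, 0.253167…, 0.097, 0
R0 = Σ lx·mx = 4.4495… → 4.45

4.45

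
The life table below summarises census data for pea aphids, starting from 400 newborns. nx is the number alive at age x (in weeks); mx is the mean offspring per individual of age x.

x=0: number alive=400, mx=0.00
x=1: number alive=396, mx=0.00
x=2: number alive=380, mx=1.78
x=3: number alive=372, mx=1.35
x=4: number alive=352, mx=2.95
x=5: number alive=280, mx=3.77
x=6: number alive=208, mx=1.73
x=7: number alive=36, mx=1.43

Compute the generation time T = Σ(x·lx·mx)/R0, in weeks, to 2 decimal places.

lx = nx/n0 = nx/400: 1, 0.99, 0.95, 0.93, 0.88, 0.7, 0.52, 0.09
lx·mx: 0, 0, 1.691, 1.2555, 2.596, 2.639, 0.8996, 0.1287 → R0 = 9.2098
x·lx·mx: 0, 0, 3.382, 3.7665, 10.384, 13.195, 5.3976, 0.9009 → Σ = 37.026
T = 37.026 / 9.2098 = 4.020283… → 4.02

4.02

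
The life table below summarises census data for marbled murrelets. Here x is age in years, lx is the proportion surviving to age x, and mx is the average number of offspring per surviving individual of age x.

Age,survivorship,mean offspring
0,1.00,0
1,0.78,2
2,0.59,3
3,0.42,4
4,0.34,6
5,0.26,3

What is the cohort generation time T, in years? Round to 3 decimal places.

2.835

lx·mx: 0, 1.56, 1.77, 1.68, 2.04, 0.78 → R0 = 7.83
x·lx·mx: 0, 1.56, 3.54, 5.04, 8.16, 3.9 → Σ = 22.2
T = 22.2 / 7.83 = 2.835249… → 2.835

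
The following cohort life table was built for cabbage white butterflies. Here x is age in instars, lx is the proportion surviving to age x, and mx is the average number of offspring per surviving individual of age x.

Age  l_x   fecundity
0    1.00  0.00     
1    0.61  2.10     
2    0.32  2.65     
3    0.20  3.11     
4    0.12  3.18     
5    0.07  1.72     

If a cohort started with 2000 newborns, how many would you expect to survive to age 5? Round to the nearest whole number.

Expected survivors = N0 · l_5 = 2000 × 0.07 = 140 → 140

140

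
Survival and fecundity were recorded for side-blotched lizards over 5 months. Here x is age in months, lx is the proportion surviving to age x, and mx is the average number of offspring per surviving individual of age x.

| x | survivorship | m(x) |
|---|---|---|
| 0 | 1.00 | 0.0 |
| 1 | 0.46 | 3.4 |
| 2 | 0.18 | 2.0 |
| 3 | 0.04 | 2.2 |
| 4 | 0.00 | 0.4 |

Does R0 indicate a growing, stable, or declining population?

growing

R0 = Σ lx·mx = 0 + 1.564 + 0.36 + 0.088 + 0 = 2.012
R0 > 1, so the population is growing.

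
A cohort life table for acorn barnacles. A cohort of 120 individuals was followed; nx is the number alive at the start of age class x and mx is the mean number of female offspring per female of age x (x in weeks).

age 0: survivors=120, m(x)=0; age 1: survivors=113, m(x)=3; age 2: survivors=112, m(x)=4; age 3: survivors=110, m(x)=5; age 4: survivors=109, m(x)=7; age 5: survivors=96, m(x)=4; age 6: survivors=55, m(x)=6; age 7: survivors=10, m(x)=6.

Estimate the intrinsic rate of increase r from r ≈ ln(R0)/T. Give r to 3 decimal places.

lx = nx/n0 = nx/120: 1, 0.94167…, 0.93333…, 0.91667…, 0.90833…, 0.8, 0.45833…, 0.08333…
R0 = Σ lx·mx = 0 + 2.825… + 3.73333… + 4.58333… + 6.35833… + 3.2 + 2.75… + 0.5… = 23.95…
Σ x·lx·mx = 85.475…; T = 85.475…/23.95… = 3.56889…
r ≈ ln(R0)/T = ln(23.95…)/3.56889… = 0.8899… → 0.890

0.890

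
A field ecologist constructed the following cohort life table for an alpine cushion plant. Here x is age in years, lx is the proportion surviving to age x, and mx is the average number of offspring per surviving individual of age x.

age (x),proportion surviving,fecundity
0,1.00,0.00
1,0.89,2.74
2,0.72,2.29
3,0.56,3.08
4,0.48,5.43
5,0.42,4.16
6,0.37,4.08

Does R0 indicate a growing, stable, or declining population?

R0 = Σ lx·mx = 0 + 2.4386 + 1.6488 + 1.7248 + 2.6064 + 1.7472 + 1.5096 = 11.6754
R0 > 1, so the population is growing.

growing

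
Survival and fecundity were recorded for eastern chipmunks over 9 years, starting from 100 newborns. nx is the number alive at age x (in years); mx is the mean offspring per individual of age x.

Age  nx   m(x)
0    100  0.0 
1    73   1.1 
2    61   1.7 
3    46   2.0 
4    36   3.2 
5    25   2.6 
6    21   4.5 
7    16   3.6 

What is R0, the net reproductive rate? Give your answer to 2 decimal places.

6.08

lx = nx/n0 = nx/100: 1, 0.73, 0.61, 0.46, 0.36, 0.25, 0.21, 0.16
lx·mx by age: 0, 0.803, 1.037, 0.92, 1.152, 0.65, 0.945, 0.576
R0 = Σ lx·mx = 6.083 → 6.08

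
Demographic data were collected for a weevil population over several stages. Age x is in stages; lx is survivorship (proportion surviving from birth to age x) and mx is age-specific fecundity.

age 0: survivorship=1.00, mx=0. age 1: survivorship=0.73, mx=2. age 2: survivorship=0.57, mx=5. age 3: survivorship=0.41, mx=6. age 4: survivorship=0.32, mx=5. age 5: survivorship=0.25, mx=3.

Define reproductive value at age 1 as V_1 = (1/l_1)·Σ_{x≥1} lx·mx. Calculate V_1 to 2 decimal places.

12.49

lx·mx for x ≥ 1: 1.46, 2.85, 2.46, 1.6, 0.75 → sum = 9.12
V_1 = 9.12 / l_1 = 9.12 / 0.73 = 12.493151… → 12.49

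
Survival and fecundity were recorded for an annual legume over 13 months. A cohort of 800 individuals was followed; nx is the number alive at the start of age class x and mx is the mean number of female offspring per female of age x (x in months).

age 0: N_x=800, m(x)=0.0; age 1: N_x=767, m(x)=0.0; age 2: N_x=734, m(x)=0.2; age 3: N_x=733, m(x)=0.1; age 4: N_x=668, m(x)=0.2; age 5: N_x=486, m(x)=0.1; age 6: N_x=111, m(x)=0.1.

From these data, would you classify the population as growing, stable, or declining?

declining

lx = nx/n0 = nx/800: 1, 0.95875, 0.9175, 0.91625, 0.835, 0.6075, 0.13875
R0 = Σ lx·mx = 0 + 0 + 0.1835 + 0.091625 + 0.167 + 0.06075 + 0.013875 = 0.51675
R0 < 1, so the population is declining.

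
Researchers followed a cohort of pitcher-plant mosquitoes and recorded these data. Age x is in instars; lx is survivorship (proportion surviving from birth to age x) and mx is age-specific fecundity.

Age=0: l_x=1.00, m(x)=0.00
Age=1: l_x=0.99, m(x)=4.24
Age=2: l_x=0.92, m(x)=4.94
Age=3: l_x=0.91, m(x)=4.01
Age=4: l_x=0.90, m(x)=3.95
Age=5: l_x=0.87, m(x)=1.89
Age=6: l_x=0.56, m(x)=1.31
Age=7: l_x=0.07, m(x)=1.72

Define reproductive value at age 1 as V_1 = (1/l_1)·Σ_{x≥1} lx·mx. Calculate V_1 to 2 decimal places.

18.63

lx·mx for x ≥ 1: 4.1976, 4.5448, 3.6491, 3.555, 1.6443, 0.7336, 0.1204 → sum = 18.4448
V_1 = 18.4448 / l_1 = 18.4448 / 0.99 = 18.631111… → 18.63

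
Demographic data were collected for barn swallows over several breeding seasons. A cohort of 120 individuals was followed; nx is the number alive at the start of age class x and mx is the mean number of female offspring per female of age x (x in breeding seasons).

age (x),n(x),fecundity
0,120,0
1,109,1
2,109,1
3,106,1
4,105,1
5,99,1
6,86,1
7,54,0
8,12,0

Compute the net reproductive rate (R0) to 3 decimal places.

lx = nx/n0 = nx/120: 1, 0.90833…, 0.90833…, 0.88333…, 0.875, 0.825, 0.71667…, 0.45, 0.1
lx·mx by age: 0, 0.908333…, 0.908333…, 0.883333…, 0.875, 0.825, 0.716667…, 0, 0
R0 = Σ lx·mx = 5.116667… → 5.117

5.117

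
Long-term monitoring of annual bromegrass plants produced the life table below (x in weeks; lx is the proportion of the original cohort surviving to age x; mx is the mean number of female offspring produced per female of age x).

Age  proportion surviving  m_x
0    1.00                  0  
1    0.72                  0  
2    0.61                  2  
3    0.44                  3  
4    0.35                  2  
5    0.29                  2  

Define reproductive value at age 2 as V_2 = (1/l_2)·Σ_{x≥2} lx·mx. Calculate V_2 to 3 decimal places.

lx·mx for x ≥ 2: 1.22, 1.32, 0.7, 0.58 → sum = 3.82
V_2 = 3.82 / l_2 = 3.82 / 0.61 = 6.262295… → 6.262

6.262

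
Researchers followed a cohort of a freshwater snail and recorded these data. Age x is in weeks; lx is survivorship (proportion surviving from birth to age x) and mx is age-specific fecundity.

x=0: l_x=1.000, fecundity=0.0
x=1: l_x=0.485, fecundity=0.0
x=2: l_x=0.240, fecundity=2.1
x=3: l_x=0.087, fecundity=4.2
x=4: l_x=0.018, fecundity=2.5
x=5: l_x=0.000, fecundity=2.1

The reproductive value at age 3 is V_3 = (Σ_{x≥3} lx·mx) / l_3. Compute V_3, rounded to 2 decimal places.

lx·mx for x ≥ 3: 0.3654, 0.045, 0 → sum = 0.4104
V_3 = 0.4104 / l_3 = 0.4104 / 0.087 = 4.717241… → 4.72

4.72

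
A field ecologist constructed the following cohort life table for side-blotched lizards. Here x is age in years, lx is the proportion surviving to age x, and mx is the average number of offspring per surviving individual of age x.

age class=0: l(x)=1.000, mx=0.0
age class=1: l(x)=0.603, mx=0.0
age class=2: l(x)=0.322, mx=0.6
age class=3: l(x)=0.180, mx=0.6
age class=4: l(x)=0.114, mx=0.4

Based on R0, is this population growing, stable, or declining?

R0 = Σ lx·mx = 0 + 0 + 0.1932 + 0.108 + 0.0456 = 0.3468
R0 < 1, so the population is declining.

declining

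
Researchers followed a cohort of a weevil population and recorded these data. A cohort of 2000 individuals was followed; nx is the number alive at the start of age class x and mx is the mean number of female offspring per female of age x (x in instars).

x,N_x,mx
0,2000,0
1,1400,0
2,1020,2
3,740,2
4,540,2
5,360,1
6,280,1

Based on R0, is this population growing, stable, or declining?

growing

lx = nx/n0 = nx/2000: 1, 0.7, 0.51, 0.37, 0.27, 0.18, 0.14
R0 = Σ lx·mx = 0 + 0 + 1.02 + 0.74 + 0.54 + 0.18 + 0.14 = 2.62
R0 > 1, so the population is growing.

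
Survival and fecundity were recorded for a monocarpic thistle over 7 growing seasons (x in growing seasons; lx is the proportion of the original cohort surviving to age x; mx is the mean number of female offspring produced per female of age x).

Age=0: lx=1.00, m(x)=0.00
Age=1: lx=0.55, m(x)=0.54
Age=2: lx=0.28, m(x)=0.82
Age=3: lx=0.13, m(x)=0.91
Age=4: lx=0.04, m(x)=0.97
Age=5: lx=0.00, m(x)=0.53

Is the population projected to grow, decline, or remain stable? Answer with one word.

declining

R0 = Σ lx·mx = 0 + 0.297 + 0.2296 + 0.1183 + 0.0388 + 0 = 0.6837
R0 < 1, so the population is declining.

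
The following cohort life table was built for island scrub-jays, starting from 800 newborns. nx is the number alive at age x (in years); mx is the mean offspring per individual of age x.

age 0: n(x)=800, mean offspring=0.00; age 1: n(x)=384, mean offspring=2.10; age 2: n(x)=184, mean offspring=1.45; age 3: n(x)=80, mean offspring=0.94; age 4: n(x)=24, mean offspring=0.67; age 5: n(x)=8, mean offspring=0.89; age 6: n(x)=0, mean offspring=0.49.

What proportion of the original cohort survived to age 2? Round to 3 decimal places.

0.230

l_2 = n_2/n_0 = 184/800 = 0.23 → 0.230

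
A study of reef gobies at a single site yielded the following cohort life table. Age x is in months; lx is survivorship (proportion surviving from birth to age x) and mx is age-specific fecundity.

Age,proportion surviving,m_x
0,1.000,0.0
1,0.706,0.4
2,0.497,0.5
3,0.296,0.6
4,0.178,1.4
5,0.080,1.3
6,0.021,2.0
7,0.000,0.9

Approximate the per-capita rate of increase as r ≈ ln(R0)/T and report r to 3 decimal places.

0.035

R0 = Σ lx·mx = 0 + 0.2824 + 0.2485 + 0.1776 + 0.2492 + 0.104 + 0.042 + 0 = 1.1037
Σ x·lx·mx = 3.081; T = 3.081/1.1037 = 2.79152…
r ≈ ln(R0)/T = ln(1.1037)/2.79152… = 0.03535… → 0.035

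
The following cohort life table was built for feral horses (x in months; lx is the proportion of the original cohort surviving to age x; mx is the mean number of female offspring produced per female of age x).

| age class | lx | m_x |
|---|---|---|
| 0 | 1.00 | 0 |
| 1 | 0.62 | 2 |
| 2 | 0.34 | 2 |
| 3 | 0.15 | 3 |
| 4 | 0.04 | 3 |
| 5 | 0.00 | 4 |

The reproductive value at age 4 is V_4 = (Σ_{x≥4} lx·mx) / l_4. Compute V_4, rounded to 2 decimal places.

3.00

lx·mx for x ≥ 4: 0.12, 0 → sum = 0.12
V_4 = 0.12 / l_4 = 0.12 / 0.04 = 3 → 3.00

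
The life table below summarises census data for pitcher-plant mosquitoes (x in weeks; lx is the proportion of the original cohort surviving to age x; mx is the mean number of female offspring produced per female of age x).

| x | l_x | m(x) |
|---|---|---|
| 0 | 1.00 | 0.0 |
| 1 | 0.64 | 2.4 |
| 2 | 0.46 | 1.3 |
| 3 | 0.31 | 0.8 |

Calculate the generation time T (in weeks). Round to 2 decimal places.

1.46

lx·mx: 0, 1.536, 0.598, 0.248 → R0 = 2.382
x·lx·mx: 0, 1.536, 1.196, 0.744 → Σ = 3.476
T = 3.476 / 2.382 = 1.459278… → 1.46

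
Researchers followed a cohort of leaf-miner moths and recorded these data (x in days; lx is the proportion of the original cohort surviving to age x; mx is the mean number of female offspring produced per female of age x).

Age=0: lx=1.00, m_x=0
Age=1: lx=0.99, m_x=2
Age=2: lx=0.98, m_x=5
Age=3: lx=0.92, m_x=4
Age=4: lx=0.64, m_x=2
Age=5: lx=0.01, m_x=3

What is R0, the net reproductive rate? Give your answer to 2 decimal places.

lx·mx by age: 0, 1.98, 4.9, 3.68, 1.28, 0.03
R0 = Σ lx·mx = 11.87 → 11.87

11.87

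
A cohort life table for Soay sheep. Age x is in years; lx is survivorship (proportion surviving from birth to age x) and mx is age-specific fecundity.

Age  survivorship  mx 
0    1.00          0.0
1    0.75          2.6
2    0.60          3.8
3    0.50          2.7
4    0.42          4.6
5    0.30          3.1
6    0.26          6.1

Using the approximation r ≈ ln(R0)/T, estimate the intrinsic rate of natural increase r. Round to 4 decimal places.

R0 = Σ lx·mx = 0 + 1.95 + 2.28 + 1.35 + 1.932 + 0.93 + 1.586 = 10.028
Σ x·lx·mx = 32.454; T = 32.454/10.028 = 3.23634…
r ≈ ln(R0)/T = ln(10.028)/3.23634… = 0.712342… → 0.7123

0.7123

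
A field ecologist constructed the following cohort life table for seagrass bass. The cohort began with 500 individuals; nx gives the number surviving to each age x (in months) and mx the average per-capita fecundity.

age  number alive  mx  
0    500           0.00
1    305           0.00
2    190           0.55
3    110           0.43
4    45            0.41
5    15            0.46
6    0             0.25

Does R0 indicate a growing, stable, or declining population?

declining

lx = nx/n0 = nx/500: 1, 0.61, 0.38, 0.22, 0.09, 0.03, 0
R0 = Σ lx·mx = 0 + 0 + 0.209 + 0.0946 + 0.0369 + 0.0138 + 0 = 0.3543
R0 < 1, so the population is declining.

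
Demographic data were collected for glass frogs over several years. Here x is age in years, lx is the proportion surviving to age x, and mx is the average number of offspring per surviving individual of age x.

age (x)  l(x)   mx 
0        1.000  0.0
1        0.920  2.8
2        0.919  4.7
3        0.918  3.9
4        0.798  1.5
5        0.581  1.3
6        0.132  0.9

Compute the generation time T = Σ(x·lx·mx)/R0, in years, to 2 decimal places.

lx·mx: 0, 2.576, 4.3193, 3.5802, 1.197, 0.7553, 0.1188 → R0 = 12.5466
x·lx·mx: 0, 2.576, 8.6386, 10.7406, 4.788, 3.7765, 0.7128 → Σ = 31.2325
T = 31.2325 / 12.5466 = 2.48932… → 2.49

2.49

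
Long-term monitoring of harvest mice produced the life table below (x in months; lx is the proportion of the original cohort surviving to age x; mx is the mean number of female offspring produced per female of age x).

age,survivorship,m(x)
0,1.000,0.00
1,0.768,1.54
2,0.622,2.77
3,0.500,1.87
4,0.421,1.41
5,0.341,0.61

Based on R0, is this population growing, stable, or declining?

R0 = Σ lx·mx = 0 + 1.18272 + 1.72294 + 0.935 + 0.59361 + 0.20801 = 4.64228
R0 > 1, so the population is growing.

growing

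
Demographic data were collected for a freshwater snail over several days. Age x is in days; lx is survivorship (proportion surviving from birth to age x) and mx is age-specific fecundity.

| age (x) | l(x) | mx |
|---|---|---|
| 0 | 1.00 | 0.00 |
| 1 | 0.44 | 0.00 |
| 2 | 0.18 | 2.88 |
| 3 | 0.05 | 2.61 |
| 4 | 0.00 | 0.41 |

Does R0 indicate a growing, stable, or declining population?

declining

R0 = Σ lx·mx = 0 + 0 + 0.5184 + 0.1305 + 0 = 0.6489
R0 < 1, so the population is declining.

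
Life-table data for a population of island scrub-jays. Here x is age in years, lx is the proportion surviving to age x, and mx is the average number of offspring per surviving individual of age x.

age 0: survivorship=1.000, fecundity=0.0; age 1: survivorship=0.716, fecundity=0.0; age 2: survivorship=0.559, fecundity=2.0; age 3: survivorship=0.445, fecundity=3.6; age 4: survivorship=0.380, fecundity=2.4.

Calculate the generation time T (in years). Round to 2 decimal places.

lx·mx: 0, 0, 1.118, 1.602, 0.912 → R0 = 3.632
x·lx·mx: 0, 0, 2.236, 4.806, 3.648 → Σ = 10.69
T = 10.69 / 3.632 = 2.943282… → 2.94

2.94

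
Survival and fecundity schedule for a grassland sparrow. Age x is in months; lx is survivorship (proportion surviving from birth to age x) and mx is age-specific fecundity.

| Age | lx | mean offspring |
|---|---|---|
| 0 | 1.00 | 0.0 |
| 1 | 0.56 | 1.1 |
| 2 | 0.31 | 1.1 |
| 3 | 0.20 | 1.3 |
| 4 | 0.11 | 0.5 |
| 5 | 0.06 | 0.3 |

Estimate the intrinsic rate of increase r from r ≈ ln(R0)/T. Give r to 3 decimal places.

R0 = Σ lx·mx = 0 + 0.616 + 0.341 + 0.26 + 0.055 + 0.018 = 1.29
Σ x·lx·mx = 2.388; T = 2.388/1.29 = 1.85116…
r ≈ ln(R0)/T = ln(1.29)/1.85116… = 0.13756… → 0.138

0.138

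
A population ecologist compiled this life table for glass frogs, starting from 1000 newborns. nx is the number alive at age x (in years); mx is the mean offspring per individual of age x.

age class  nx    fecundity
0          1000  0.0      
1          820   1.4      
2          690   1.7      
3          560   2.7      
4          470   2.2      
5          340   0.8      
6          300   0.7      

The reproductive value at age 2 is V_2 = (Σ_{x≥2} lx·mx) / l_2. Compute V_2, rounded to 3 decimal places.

6.088

lx = nx/n0 = nx/1000: 1, 0.82, 0.69, 0.56, 0.47, 0.34, 0.3
lx·mx for x ≥ 2: 1.173, 1.512, 1.034, 0.272, 0.21 → sum = 4.201
V_2 = 4.201 / l_2 = 4.201 / 0.69 = 6.088406… → 6.088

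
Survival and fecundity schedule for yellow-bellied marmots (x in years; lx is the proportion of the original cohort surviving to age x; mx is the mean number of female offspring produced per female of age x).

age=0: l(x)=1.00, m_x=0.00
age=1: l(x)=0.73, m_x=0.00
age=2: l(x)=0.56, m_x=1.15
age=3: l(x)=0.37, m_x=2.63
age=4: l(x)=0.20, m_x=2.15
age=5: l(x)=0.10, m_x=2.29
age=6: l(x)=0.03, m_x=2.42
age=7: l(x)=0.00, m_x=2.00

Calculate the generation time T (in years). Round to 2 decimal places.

lx·mx: 0, 0, 0.644, 0.9731, 0.43, 0.229, 0.0726, 0 → R0 = 2.3487
x·lx·mx: 0, 0, 1.288, 2.9193, 1.72, 1.145, 0.4356, 0 → Σ = 7.5079
T = 7.5079 / 2.3487 = 3.196619… → 3.20

3.20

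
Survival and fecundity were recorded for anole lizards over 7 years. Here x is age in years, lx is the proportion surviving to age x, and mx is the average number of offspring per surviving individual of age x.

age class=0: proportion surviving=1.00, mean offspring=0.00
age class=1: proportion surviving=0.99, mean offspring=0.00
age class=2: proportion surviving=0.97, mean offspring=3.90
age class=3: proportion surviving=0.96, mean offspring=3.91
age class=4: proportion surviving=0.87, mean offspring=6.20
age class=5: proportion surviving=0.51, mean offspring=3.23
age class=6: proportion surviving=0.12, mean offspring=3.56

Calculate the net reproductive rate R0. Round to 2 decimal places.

15.01

lx·mx by age: 0, 0, 3.783, 3.7536, 5.394, 1.6473, 0.4272
R0 = Σ lx·mx = 15.0051 → 15.01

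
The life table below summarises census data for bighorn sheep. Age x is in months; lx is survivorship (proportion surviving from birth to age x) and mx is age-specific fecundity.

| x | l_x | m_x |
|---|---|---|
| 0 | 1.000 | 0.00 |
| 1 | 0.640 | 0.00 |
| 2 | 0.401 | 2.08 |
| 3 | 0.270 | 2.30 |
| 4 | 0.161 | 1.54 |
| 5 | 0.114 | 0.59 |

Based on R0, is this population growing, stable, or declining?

growing

R0 = Σ lx·mx = 0 + 0 + 0.83408 + 0.621 + 0.24794 + 0.06726 = 1.77028
R0 > 1, so the population is growing.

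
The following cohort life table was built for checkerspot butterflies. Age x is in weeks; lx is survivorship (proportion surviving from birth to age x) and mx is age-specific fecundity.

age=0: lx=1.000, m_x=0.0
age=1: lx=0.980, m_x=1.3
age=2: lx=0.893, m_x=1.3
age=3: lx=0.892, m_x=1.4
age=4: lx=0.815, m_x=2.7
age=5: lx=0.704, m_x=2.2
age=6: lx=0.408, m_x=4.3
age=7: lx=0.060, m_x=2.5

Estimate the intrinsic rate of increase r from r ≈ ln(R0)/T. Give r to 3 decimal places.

R0 = Σ lx·mx = 0 + 1.274 + 1.1609 + 1.2488 + 2.2005 + 1.5488 + 1.7544 + 0.15 = 9.3374
Σ x·lx·mx = 35.4646; T = 35.4646/9.3374 = 3.79812…
r ≈ ln(R0)/T = ln(9.3374)/3.79812… = 0.58819… → 0.588

0.588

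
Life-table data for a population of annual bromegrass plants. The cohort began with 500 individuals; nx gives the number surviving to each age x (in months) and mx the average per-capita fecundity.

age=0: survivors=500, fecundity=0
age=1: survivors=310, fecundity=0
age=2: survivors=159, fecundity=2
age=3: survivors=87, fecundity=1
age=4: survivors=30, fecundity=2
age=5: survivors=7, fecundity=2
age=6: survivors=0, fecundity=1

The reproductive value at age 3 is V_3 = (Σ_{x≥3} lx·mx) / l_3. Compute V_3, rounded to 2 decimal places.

1.85

lx = nx/n0 = nx/500: 1, 0.62, 0.318, 0.174, 0.06, 0.014, 0
lx·mx for x ≥ 3: 0.174, 0.12, 0.028, 0 → sum = 0.322
V_3 = 0.322 / l_3 = 0.322 / 0.174 = 1.850575… → 1.85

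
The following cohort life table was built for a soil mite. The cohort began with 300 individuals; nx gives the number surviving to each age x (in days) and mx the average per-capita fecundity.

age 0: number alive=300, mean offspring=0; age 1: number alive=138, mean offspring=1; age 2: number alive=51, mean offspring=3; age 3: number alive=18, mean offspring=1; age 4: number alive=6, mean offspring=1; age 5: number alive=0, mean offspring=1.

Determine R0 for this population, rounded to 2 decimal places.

1.05

lx = nx/n0 = nx/300: 1, 0.46, 0.17, 0.06, 0.02, 0
lx·mx by age: 0, 0.46, 0.51, 0.06, 0.02, 0
R0 = Σ lx·mx = 1.05 → 1.05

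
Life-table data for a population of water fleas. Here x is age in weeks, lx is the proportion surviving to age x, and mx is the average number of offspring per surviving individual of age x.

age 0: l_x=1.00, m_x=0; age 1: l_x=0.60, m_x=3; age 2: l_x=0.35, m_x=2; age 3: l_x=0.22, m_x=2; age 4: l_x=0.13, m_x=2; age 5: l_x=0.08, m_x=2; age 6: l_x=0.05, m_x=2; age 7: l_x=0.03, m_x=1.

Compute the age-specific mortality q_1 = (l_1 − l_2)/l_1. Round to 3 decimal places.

q_1 = (l_1 − l_2) / l_1 = (0.6 − 0.35) / 0.6
     = 0.25 / 0.6 = 0.416667… → 0.417

0.417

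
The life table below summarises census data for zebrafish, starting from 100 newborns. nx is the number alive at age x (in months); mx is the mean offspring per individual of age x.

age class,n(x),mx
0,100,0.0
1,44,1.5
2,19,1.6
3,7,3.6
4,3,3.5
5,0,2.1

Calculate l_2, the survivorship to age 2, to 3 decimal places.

l_2 = n_2/n_0 = 19/100 = 0.19 → 0.190

0.190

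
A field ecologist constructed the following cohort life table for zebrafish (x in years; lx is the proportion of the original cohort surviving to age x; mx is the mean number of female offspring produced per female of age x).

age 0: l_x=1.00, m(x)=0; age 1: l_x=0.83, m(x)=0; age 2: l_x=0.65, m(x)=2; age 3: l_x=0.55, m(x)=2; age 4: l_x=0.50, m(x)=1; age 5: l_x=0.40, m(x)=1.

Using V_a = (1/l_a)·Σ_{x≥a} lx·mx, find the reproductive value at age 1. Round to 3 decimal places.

lx·mx for x ≥ 1: 0, 1.3, 1.1, 0.5, 0.4 → sum = 3.3
V_1 = 3.3 / l_1 = 3.3 / 0.83 = 3.975904… → 3.976

3.976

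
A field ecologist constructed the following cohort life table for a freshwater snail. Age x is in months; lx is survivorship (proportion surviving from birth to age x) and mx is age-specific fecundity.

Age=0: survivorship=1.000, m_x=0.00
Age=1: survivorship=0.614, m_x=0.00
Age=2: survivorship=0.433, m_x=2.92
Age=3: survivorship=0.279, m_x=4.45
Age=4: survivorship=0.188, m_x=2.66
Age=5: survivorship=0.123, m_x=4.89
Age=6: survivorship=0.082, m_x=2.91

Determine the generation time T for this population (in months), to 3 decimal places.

lx·mx: 0, 0, 1.26436, 1.24155, 0.50008, 0.60147, 0.23862 → R0 = 3.84608
x·lx·mx: 0, 0, 2.52872, 3.72465, 2.00032, 3.00735, 1.43172 → Σ = 12.69276
T = 12.69276 / 3.84608 = 3.300181… → 3.300

3.300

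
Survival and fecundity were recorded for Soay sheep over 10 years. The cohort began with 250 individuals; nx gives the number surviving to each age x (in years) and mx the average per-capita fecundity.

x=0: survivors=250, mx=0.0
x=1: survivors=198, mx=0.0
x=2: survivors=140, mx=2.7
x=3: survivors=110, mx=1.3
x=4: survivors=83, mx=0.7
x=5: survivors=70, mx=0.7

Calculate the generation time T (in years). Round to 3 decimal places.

lx = nx/n0 = nx/250: 1, 0.792, 0.56, 0.44, 0.332, 0.28
lx·mx: 0, 0, 1.512, 0.572, 0.2324, 0.196 → R0 = 2.5124
x·lx·mx: 0, 0, 3.024, 1.716, 0.9296, 0.98 → Σ = 6.6496
T = 6.6496 / 2.5124 = 2.646712… → 2.647

2.647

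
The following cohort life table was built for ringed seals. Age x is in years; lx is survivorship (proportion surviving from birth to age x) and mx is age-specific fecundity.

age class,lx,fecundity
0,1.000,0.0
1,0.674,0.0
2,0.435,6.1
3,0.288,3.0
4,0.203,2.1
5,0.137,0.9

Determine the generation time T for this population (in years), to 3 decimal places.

2.513

lx·mx: 0, 0, 2.6535, 0.864, 0.4263, 0.1233 → R0 = 4.0671
x·lx·mx: 0, 0, 5.307, 2.592, 1.7052, 0.6165 → Σ = 10.2207
T = 10.2207 / 4.0671 = 2.513019… → 2.513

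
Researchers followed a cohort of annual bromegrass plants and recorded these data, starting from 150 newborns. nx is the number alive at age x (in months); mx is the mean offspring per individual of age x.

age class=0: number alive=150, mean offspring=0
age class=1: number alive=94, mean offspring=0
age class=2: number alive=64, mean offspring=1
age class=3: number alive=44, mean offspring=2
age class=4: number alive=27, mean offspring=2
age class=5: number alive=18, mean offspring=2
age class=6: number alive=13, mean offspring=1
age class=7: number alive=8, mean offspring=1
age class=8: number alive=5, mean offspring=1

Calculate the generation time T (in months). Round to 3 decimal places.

3.590

lx = nx/n0 = nx/150: 1, 0.62667…, 0.42667…, 0.29333…, 0.18, 0.12, 0.08667…, 0.05333…, 0.03333…
lx·mx: 0, 0, 0.426667…, 0.586667…, 0.36, 0.24, 0.086667…, 0.053333…, 0.033333… → R0 = 1.786667…
x·lx·mx: 0, 0, 0.853333…, 1.76…, 1.44, 1.2, 0.52…, 0.373333…, 0.266667… → Σ = 6.413333…
T = 6.413333… / 1.786667… = 3.589552… → 3.590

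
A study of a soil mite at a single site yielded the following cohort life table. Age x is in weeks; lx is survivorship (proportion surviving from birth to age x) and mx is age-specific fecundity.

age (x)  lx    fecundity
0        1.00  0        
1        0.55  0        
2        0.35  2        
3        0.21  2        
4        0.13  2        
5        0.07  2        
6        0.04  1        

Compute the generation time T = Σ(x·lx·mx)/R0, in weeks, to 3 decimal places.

lx·mx: 0, 0, 0.7, 0.42, 0.26, 0.14, 0.04 → R0 = 1.56
x·lx·mx: 0, 0, 1.4, 1.26, 1.04, 0.7, 0.24 → Σ = 4.64
T = 4.64 / 1.56 = 2.974359… → 2.974

2.974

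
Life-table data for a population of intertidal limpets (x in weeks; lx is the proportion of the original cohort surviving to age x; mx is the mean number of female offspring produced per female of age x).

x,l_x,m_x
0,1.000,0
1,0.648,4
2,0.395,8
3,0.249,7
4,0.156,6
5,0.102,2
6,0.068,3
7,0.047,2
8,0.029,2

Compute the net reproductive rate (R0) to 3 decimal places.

8.991

lx·mx by age: 0, 2.592, 3.16, 1.743, 0.936, 0.204, 0.204, 0.094, 0.058
R0 = Σ lx·mx = 8.991 → 8.991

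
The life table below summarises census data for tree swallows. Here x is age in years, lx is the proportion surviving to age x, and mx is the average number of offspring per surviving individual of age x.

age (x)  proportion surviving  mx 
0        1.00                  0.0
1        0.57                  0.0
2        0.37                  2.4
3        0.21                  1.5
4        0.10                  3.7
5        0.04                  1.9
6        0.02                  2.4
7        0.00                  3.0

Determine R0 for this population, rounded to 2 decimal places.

1.70

lx·mx by age: 0, 0, 0.888, 0.315, 0.37, 0.076, 0.048, 0
R0 = Σ lx·mx = 1.697 → 1.70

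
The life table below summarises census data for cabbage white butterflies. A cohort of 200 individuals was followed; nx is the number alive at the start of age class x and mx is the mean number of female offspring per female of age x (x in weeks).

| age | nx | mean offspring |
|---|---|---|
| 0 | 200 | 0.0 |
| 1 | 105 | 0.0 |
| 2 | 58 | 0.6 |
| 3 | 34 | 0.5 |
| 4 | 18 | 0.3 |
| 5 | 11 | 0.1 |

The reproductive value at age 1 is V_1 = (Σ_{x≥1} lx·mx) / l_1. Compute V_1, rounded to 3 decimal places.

lx = nx/n0 = nx/200: 1, 0.525, 0.29, 0.17, 0.09, 0.055
lx·mx for x ≥ 1: 0, 0.174, 0.085, 0.027, 0.0055 → sum = 0.2915
V_1 = 0.2915 / l_1 = 0.2915 / 0.525 = 0.555238… → 0.555

0.555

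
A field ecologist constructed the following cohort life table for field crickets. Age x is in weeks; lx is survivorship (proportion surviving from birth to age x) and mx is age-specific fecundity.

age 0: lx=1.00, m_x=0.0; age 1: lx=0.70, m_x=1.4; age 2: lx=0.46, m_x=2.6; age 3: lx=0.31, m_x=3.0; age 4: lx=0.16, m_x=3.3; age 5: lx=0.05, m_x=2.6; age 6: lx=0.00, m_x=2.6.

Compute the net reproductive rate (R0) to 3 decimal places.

3.764

lx·mx by age: 0, 0.98, 1.196, 0.93, 0.528, 0.13, 0
R0 = Σ lx·mx = 3.764 → 3.764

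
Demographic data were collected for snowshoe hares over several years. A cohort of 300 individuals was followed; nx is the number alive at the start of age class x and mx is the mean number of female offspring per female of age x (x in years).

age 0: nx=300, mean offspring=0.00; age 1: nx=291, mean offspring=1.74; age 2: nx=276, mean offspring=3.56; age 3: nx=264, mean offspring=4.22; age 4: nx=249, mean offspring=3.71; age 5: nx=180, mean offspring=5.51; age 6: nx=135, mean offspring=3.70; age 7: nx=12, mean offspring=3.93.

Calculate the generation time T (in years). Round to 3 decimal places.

3.513

lx = nx/n0 = nx/300: 1, 0.97, 0.92, 0.88, 0.83, 0.6, 0.45, 0.04
lx·mx: 0, 1.6878, 3.2752, 3.7136, 3.0793, 3.306, 1.665, 0.1572 → R0 = 16.8841
x·lx·mx: 0, 1.6878, 6.5504, 11.1408, 12.3172, 16.53, 9.99, 1.1004 → Σ = 59.3166
T = 59.3166 / 16.8841 = 3.513163… → 3.513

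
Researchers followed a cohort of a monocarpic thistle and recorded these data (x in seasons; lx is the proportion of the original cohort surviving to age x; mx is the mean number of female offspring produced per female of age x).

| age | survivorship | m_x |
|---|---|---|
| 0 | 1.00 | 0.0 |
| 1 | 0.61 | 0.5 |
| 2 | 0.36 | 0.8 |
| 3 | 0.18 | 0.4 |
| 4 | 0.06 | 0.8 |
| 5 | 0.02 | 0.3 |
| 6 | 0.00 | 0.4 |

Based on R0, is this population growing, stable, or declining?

R0 = Σ lx·mx = 0 + 0.305 + 0.288 + 0.072 + 0.048 + 0.006 + 0 = 0.719
R0 < 1, so the population is declining.

declining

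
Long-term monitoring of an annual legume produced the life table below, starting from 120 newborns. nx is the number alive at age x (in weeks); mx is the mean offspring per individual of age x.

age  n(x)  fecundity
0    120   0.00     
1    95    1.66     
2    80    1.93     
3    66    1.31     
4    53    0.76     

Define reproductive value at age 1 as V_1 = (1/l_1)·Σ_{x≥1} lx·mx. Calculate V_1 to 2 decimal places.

4.62

lx = nx/n0 = nx/120: 1, 0.79167…, 0.66667…, 0.55, 0.44167…
lx·mx for x ≥ 1: 1.314167…, 1.286667…, 0.7205, 0.335667… → sum = 3.657…
V_1 = 3.657… / l_1 = 3.657… / 0.791667… = 4.619368… → 4.62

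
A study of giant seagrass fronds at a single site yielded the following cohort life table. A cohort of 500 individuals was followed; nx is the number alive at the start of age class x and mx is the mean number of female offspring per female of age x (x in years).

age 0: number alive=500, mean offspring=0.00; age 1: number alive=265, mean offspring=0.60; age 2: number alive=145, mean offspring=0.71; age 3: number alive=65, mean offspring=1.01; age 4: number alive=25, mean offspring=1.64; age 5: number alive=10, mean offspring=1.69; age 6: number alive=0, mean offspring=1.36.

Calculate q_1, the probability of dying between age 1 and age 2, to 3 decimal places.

0.453

lx = nx/n0 = nx/500: 1, 0.53, 0.29, 0.13, 0.05, 0.02, 0
q_1 = (l_1 − l_2) / l_1 = (0.53 − 0.29) / 0.53
     = 0.24 / 0.53 = 0.45283… → 0.453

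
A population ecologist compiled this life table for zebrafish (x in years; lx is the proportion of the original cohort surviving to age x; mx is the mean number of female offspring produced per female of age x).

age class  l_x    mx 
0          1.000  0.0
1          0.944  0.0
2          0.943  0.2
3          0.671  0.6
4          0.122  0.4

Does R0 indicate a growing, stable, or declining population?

declining

R0 = Σ lx·mx = 0 + 0 + 0.1886 + 0.4026 + 0.0488 = 0.64
R0 < 1, so the population is declining.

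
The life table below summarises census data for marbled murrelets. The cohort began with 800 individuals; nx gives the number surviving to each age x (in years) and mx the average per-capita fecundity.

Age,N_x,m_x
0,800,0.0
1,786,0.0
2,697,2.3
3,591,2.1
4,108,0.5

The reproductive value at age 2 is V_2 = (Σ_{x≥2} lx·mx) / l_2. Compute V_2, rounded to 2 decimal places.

4.16

lx = nx/n0 = nx/800: 1, 0.9825, 0.87125, 0.73875, 0.135
lx·mx for x ≥ 2: 2.003875, 1.551375, 0.0675 → sum = 3.62275
V_2 = 3.62275 / l_2 = 3.62275 / 0.87125 = 4.158106… → 4.16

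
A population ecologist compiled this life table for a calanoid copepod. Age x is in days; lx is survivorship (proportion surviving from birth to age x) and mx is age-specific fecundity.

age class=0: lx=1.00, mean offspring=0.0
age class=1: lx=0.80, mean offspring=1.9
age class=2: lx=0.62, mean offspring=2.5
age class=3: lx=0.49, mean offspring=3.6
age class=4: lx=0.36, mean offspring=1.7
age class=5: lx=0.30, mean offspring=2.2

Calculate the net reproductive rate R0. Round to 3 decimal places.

lx·mx by age: 0, 1.52, 1.55, 1.764, 0.612, 0.66
R0 = Σ lx·mx = 6.106 → 6.106

6.106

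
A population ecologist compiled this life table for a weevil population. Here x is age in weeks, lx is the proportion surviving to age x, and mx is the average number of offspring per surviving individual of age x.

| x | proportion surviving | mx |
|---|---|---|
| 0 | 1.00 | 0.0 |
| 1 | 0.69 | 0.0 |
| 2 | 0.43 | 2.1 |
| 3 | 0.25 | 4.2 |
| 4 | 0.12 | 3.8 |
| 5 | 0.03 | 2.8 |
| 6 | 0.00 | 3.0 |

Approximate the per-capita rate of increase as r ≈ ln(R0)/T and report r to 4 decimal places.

0.3163

R0 = Σ lx·mx = 0 + 0 + 0.903 + 1.05 + 0.456 + 0.084 + 0 = 2.493
Σ x·lx·mx = 7.2; T = 7.2/2.493 = 2.88809…
r ≈ ln(R0)/T = ln(2.493)/2.88809… = 0.316295… → 0.3163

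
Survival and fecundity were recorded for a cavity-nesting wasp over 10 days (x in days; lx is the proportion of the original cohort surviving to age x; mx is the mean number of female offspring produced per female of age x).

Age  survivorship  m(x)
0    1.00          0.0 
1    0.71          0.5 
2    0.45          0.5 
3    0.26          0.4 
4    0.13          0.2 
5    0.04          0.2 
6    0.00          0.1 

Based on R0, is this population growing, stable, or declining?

R0 = Σ lx·mx = 0 + 0.355 + 0.225 + 0.104 + 0.026 + 0.008 + 0 = 0.718
R0 < 1, so the population is declining.

declining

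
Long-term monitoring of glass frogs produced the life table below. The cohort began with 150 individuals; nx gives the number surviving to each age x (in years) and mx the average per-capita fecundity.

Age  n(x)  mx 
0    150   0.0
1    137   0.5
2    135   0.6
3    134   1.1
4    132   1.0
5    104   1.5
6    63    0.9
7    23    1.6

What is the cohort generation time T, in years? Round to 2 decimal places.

3.80

lx = nx/n0 = nx/150: 1, 0.91333…, 0.9, 0.89333…, 0.88, 0.69333…, 0.42, 0.15333…
lx·mx: 0, 0.456667…, 0.54, 0.982667…, 0.88, 1.04…, 0.378, 0.245333… → R0 = 4.522667…
x·lx·mx: 0, 0.456667…, 1.08, 2.948…, 3.52, 5.2…, 2.268, 1.717333… → Σ = 17.19…
T = 17.19… / 4.522667… = 3.800855… → 3.80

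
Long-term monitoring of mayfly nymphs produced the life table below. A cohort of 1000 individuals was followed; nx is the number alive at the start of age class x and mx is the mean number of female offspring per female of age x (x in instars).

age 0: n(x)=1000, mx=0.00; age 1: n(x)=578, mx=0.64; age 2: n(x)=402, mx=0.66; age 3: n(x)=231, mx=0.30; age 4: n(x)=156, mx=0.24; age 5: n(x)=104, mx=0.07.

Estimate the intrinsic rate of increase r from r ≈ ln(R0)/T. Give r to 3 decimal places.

-0.167

lx = nx/n0 = nx/1000: 1, 0.578, 0.402, 0.231, 0.156, 0.104
R0 = Σ lx·mx = 0 + 0.36992 + 0.26532 + 0.0693 + 0.03744 + 0.00728 = 0.74926
Σ x·lx·mx = 1.29462; T = 1.29462/0.74926 = 1.72786…
r ≈ ln(R0)/T = ln(0.74926)/1.72786… = -0.16707… → -0.167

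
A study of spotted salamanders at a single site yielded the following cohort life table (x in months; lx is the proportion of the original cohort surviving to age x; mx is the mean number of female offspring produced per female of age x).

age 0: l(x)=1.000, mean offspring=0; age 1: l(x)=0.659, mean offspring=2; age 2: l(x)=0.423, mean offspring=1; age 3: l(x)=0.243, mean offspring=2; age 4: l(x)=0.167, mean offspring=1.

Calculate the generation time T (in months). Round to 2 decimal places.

1.79

lx·mx: 0, 1.318, 0.423, 0.486, 0.167 → R0 = 2.394
x·lx·mx: 0, 1.318, 0.846, 1.458, 0.668 → Σ = 4.29
T = 4.29 / 2.394 = 1.79198… → 1.79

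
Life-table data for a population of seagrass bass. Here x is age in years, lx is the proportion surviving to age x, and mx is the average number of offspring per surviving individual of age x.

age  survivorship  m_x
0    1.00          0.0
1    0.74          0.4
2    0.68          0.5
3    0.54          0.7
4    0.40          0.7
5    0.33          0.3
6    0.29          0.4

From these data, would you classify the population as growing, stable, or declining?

R0 = Σ lx·mx = 0 + 0.296 + 0.34 + 0.378 + 0.28 + 0.099 + 0.116 = 1.509
R0 > 1, so the population is growing.

growing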